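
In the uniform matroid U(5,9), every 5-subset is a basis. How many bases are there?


Bases of U(5,9) are all 5-element subsets of the 9-element ground set.
Number of bases = C(9,5).
C(9,5) = 126.

126


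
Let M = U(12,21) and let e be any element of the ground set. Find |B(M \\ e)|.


Deleting e from U(12,21) gives U(12,20) since n > r.
Bases of U(12,20) = C(20,12) = 20! / (12! * 8!) = 125970.

125970


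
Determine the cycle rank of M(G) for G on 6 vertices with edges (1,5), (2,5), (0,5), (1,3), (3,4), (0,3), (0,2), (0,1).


Cycle rank (nullity) = |E| - r(M) = |E| - (|V| - c).
|E| = 8, |V| = 6, c = 1.
Nullity = 8 - (6 - 1) = 8 - 5 = 3.

3


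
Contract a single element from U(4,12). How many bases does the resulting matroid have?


Contracting e from U(4,12) gives U(3,11).
Bases of U(3,11) = C(11,3) = 11! / (3! * 8!) = 165.

165


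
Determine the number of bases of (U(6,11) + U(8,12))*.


(M1+M2)* = M1* + M2*.
M1* = U(5,11), bases: C(11,5) = 462.
M2* = U(4,12), bases: C(12,4) = 495.
|B(M*)| = 462 * 495 = 228690.

228690


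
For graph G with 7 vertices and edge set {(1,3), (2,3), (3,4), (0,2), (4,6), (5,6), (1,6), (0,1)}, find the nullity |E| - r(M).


Cycle rank (nullity) = |E| - r(M) = |E| - (|V| - c).
|E| = 8, |V| = 7, c = 1.
Nullity = 8 - (7 - 1) = 8 - 6 = 2.

2


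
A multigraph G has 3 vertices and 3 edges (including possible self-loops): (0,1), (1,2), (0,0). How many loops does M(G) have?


In a graphic matroid, a loop is a self-loop edge (u,u) with rank 0.
Examining all 3 edges for self-loops...
Self-loops found: (0,0)
Number of loops = 1.

1


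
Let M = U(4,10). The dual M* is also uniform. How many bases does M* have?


The dual of U(r,n) is U(n-r, n) = U(6,10).
Bases of U(6,10) are all (6)-element subsets.
|B(M*)| = C(10,6) = 10! / (6! * 4!) = 210.

210


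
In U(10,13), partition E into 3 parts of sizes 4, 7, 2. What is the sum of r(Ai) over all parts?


r(Ai) = min(|Ai|, 10) for each part.
Sum = min(4,10) + min(7,10) + min(2,10)
    = 4 + 7 + 2
    = 13.

13


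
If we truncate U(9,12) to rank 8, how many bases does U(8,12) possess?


Truncating U(9,12) to rank 8 gives U(8,12).
Bases of U(8,12) are all 8-element subsets of 12 elements.
Number of bases = C(12,8) = 12! / (8! * 4!) = 495.

495


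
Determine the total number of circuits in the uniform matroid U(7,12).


In U(7,12), circuits are the (8)-element subsets.
Any set of 8 elements is dependent, and removing any one element gives
an independent set of size 7, so it is a minimal dependent set.
Number of circuits = C(12,8) = 495.

495


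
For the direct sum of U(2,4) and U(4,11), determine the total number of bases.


Bases of a direct sum M1 + M2: |B| = |B(M1)| * |B(M2)|.
|B(U(2,4))| = C(4,2) = 6.
|B(U(4,11))| = C(11,4) = 330.
Total bases = 6 * 330 = 1980.

1980


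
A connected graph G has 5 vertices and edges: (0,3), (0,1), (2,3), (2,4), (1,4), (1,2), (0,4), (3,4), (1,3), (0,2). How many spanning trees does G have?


By Kirchhoff's matrix tree theorem, the number of spanning trees equals
the determinant of any cofactor of the Laplacian matrix L.
G has 5 vertices and 10 edges.
Computing the (4 x 4) cofactor determinant gives 125.

125


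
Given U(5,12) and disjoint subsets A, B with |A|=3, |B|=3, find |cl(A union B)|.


|A union B| = 3 + 3 = 6 (disjoint).
In U(5,12), cl(S) = S if |S| < 5, else cl(S) = E.
Since 6 >= 5, cl(A union B) = E.
|cl(A union B)| = 12.

12


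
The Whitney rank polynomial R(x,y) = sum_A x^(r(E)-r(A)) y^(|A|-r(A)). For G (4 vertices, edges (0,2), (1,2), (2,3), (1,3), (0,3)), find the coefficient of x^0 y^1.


R(x,y) = sum over A in 2^E of x^(r(E)-r(A)) * y^(|A|-r(A)).
G has 4 vertices, 5 edges. r(E) = 3.
Enumerate all 2^5 = 32 subsets.
Count subsets with r(E)-r(A)=0 and |A|-r(A)=1: 5.

5


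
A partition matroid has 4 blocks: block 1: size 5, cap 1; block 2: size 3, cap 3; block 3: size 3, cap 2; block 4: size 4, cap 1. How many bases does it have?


A basis picks exactly ci elements from block i.
Number of bases = product of C(|Si|, ci).
= C(5,1) * C(3,3) * C(3,2) * C(4,1)
= 5 * 1 * 3 * 4
= 60.

60


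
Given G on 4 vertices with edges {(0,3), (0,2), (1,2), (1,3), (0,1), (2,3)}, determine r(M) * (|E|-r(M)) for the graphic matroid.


r(M) = |V| - c = 4 - 1 = 3.
nullity = |E| - r(M) = 6 - 3 = 3.
Product = 3 * 3 = 9.

9


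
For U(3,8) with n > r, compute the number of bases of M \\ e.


Deleting e from U(3,8) gives U(3,7) since n > r.
Bases of U(3,7) = C(7,3) = (7 * 6 * 5) / (1 * 2 * 3) = 35.

35


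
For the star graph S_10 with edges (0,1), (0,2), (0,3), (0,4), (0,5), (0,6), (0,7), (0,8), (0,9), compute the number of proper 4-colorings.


P(tree, k) = k * (k-1)^(9) for any tree on 10 vertices.
P(4) = 4 * 3^9 = 4 * 19683 = 78732.

78732


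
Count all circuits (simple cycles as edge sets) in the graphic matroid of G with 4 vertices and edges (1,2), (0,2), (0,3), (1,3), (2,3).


A circuit in a graphic matroid = edge set of a simple cycle.
G has 4 vertices and 5 edges.
Enumerating all minimal edge subsets forming cycles...
Total circuits found: 3.

3


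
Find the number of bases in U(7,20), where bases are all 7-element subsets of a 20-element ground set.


Bases of U(7,20) are all 7-element subsets of the 20-element ground set.
Number of bases = C(20,7).
C(20,7) = 20! / (7! * 13!) = 77520.

77520


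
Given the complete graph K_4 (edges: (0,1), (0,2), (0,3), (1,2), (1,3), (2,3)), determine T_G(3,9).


T(K_4; x,y) = x^3 + 3x^2 + 4xy + 2x + y^3 + 3y^2 + 2y.
Substituting x=3, y=9:
= 27 + 27 + 108 + 6 + 729 + 243 + 18
= 1158.

1158


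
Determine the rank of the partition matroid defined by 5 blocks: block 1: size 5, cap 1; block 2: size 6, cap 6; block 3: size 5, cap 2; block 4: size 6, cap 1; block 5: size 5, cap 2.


Rank of a partition matroid = sum of min(|Si|, ci) for each block.
= min(5,1) + min(6,6) + min(5,2) + min(6,1) + min(5,2)
= 1 + 6 + 2 + 1 + 2
= 12.

12


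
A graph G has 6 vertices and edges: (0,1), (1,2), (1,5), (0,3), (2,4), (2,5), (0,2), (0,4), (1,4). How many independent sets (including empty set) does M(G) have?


An independent set in a graphic matroid is an acyclic edge subset.
G has 6 vertices and 9 edges.
Enumerate all 2^9 = 512 subsets, checking for acyclicity.
Total independent sets = 256.

256


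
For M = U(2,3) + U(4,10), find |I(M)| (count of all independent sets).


For a direct sum, |I(M1+M2)| = |I(M1)| * |I(M2)|.
|I(U(2,3))| = sum C(3,k) for k=0..2 = 7.
|I(U(4,10))| = sum C(10,k) for k=0..4 = 386.
Total = 7 * 386 = 2702.

2702


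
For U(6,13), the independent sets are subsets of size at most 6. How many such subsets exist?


Independent sets of U(6,13) are all subsets of size <= 6.
Count = C(13,0) + C(13,1) + C(13,2) + C(13,3) + C(13,4) + C(13,5) + C(13,6)
     = 1 + 13 + 78 + 286 + 715 + 1287 + 1716
     = 4096.

4096


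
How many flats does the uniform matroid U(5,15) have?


Flats of U(5,15): every subset of size < 5 is a flat, plus E itself.
Count = C(15,0) + C(15,1) + C(15,2) + C(15,3) + C(15,4) + 1
     = 1 + 15 + 105 + 455 + 1365 + 1
     = 1942.

1942


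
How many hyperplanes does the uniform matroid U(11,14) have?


Hyperplanes of U(11,14) are flats of rank 10.
In a uniform matroid, these are exactly the (10)-element subsets.
Count = C(14,10) = 14! / (10! * 4!) = 1001.

1001


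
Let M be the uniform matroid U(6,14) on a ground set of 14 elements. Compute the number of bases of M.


Bases of U(6,14) are all 6-element subsets of the 14-element ground set.
Number of bases = C(14,6).
C(14,6) = 3003.

3003


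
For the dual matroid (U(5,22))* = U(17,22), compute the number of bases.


The dual of U(r,n) is U(n-r, n) = U(17,22).
Bases of U(17,22) are all (17)-element subsets.
|B(M*)| = C(22,17) = 22! / (17! * 5!) = 26334.

26334


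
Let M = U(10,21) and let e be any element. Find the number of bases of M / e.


Contracting e from U(10,21) gives U(9,20).
Bases of U(9,20) = C(20,9) = 167960.

167960


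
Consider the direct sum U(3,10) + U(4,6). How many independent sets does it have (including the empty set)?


For a direct sum, |I(M1+M2)| = |I(M1)| * |I(M2)|.
|I(U(3,10))| = sum C(10,k) for k=0..3 = 176.
|I(U(4,6))| = sum C(6,k) for k=0..4 = 57.
Total = 176 * 57 = 10032.

10032


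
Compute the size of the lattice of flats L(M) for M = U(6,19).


Flats of U(6,19): every subset of size < 6 is a flat, plus E itself.
Count = C(19,0) + C(19,1) + C(19,2) + C(19,3) + C(19,4) + C(19,5) + 1
     = 1 + 19 + 171 + 969 + 3876 + 11628 + 1
     = 16665.

16665


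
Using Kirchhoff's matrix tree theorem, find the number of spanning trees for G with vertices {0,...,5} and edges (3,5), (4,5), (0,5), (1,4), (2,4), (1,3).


By Kirchhoff's matrix tree theorem, the number of spanning trees equals
the determinant of any cofactor of the Laplacian matrix L.
G has 6 vertices and 6 edges.
Computing the (5 x 5) cofactor determinant gives 4.

4


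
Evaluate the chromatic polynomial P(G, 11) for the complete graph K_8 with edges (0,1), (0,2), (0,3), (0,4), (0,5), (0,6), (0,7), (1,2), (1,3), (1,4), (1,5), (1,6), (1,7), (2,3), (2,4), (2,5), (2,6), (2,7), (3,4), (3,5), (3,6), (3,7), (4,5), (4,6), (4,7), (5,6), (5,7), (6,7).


P(K_8, k) = k(k-1)(k-2)...(k-7).
P(11) = (11) * (10) * (9) * (8) * (7) * (6) * (5) * (4) = 6652800.

6652800


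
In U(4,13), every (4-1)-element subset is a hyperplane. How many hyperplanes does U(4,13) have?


Hyperplanes of U(4,13) are flats of rank 3.
In a uniform matroid, these are exactly the (3)-element subsets.
Count = C(13,3) = (13 * 12 * 11) / (1 * 2 * 3) = 286.

286


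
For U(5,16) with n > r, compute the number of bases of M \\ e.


Deleting e from U(5,16) gives U(5,15) since n > r.
Bases of U(5,15) = C(15,5) = 15! / (5! * 10!) = 3003.

3003


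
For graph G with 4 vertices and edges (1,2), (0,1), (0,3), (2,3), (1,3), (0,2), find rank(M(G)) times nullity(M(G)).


r(M) = |V| - c = 4 - 1 = 3.
nullity = |E| - r(M) = 6 - 3 = 3.
Product = 3 * 3 = 9.

9


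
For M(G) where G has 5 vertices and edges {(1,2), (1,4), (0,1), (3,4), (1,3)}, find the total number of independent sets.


An independent set in a graphic matroid is an acyclic edge subset.
G has 5 vertices and 5 edges.
Enumerate all 2^5 = 32 subsets, checking for acyclicity.
Total independent sets = 28.

28


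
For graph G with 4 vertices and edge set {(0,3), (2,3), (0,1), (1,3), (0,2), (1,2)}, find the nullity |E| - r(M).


Cycle rank (nullity) = |E| - r(M) = |E| - (|V| - c).
|E| = 6, |V| = 4, c = 1.
Nullity = 6 - (4 - 1) = 6 - 3 = 3.

3


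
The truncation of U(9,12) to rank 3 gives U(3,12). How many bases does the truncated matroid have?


Truncating U(9,12) to rank 3 gives U(3,12).
Bases of U(3,12) are all 3-element subsets of 12 elements.
Number of bases = C(12,3) = (12 * 11 * 10) / (1 * 2 * 3) = 220.

220


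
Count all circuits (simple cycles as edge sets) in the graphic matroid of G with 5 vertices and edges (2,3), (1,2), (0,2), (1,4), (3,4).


A circuit in a graphic matroid = edge set of a simple cycle.
G has 5 vertices and 5 edges.
Enumerating all minimal edge subsets forming cycles...
Total circuits found: 1.

1


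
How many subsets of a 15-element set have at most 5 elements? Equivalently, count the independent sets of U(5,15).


Independent sets of U(5,15) are all subsets of size <= 5.
Count = (15 choose 0) + (15 choose 1) + (15 choose 2) + (15 choose 3) + (15 choose 4) + (15 choose 5)
     = 1 + 15 + 105 + 455 + 1365 + 3003
     = 4944.

4944


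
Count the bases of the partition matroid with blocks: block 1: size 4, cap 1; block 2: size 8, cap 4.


A basis picks exactly ci elements from block i.
Number of bases = product of C(|Si|, ci).
= C(4,1) * C(8,4)
= 4 * 70
= 280.

280


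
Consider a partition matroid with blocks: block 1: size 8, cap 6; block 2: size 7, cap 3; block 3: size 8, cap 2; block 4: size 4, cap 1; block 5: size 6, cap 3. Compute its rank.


Rank of a partition matroid = sum of min(|Si|, ci) for each block.
= min(8,6) + min(7,3) + min(8,2) + min(4,1) + min(6,3)
= 6 + 3 + 2 + 1 + 3
= 15.

15


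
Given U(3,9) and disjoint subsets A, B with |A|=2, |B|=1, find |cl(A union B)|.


|A union B| = 2 + 1 = 3 (disjoint).
In U(3,9), cl(S) = S if |S| < 3, else cl(S) = E.
Since 3 >= 3, cl(A union B) = E.
|cl(A union B)| = 9.

9


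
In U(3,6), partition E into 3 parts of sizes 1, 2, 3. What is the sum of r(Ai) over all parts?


r(Ai) = min(|Ai|, 3) for each part.
Sum = min(1,3) + min(2,3) + min(3,3)
    = 1 + 2 + 3
    = 6.

6


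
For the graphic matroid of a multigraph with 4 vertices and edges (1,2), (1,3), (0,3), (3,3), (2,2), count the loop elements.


In a graphic matroid, a loop is a self-loop edge (u,u) with rank 0.
Examining all 5 edges for self-loops...
Self-loops found: (3,3), (2,2)
Number of loops = 2.

2


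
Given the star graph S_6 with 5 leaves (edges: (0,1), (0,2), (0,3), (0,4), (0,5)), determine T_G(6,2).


A star on 6 vertices is a tree with 5 edges.
T(x,y) = x^(5) for any tree.
T(6,2) = 6^5 = 7776.

7776


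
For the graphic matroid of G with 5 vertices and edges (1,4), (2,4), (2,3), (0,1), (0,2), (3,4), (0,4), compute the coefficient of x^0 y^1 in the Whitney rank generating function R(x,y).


R(x,y) = sum over A in 2^E of x^(r(E)-r(A)) * y^(|A|-r(A)).
G has 5 vertices, 7 edges. r(E) = 4.
Enumerate all 2^7 = 128 subsets.
Count subsets with r(E)-r(A)=0 and |A|-r(A)=1: 19.

19


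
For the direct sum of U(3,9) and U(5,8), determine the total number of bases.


Bases of a direct sum M1 + M2: |B| = |B(M1)| * |B(M2)|.
|B(U(3,9))| = C(9,3) = 84.
|B(U(5,8))| = C(8,5) = 56.
Total bases = 84 * 56 = 4704.

4704


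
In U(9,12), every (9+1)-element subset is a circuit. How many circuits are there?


In U(9,12), circuits are the (10)-element subsets.
Any set of 10 elements is dependent, and removing any one element gives
an independent set of size 9, so it is a minimal dependent set.
Number of circuits = C(12,10) = 12! / (10! * 2!) = 66.

66


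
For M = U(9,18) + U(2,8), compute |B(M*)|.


(M1+M2)* = M1* + M2*.
M1* = U(9,18), bases: C(18,9) = 48620.
M2* = U(6,8), bases: C(8,6) = 28.
|B(M*)| = 48620 * 28 = 1361360.

1361360


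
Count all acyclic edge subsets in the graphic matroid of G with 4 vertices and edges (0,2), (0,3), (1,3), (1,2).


An independent set in a graphic matroid is an acyclic edge subset.
G has 4 vertices and 4 edges.
Enumerate all 2^4 = 16 subsets, checking for acyclicity.
Total independent sets = 15.

15


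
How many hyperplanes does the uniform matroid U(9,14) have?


Hyperplanes of U(9,14) are flats of rank 8.
In a uniform matroid, these are exactly the (8)-element subsets.
Count = (14 choose 8) = 3003.

3003


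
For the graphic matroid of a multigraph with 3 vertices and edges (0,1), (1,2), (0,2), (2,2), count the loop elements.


In a graphic matroid, a loop is a self-loop edge (u,u) with rank 0.
Examining all 4 edges for self-loops...
Self-loops found: (2,2)
Number of loops = 1.

1


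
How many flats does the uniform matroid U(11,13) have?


Flats of U(11,13): every subset of size < 11 is a flat, plus E itself.
Count = (13 choose 0) + (13 choose 1) + (13 choose 2) + (13 choose 3) + (13 choose 4) + (13 choose 5) + (13 choose 6) + (13 choose 7) + (13 choose 8) + (13 choose 9) + (13 choose 10) + 1
     = 1 + 13 + 78 + 286 + 715 + 1287 + 1716 + 1716 + 1287 + 715 + 286 + 1
     = 8101.

8101


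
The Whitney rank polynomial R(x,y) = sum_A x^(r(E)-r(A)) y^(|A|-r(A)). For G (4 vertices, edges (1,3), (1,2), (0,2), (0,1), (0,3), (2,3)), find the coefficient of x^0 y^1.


R(x,y) = sum over A in 2^E of x^(r(E)-r(A)) * y^(|A|-r(A)).
G has 4 vertices, 6 edges. r(E) = 3.
Enumerate all 2^6 = 64 subsets.
Count subsets with r(E)-r(A)=0 and |A|-r(A)=1: 15.

15


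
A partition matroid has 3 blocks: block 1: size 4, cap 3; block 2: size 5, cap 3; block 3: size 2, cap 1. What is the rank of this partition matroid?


Rank of a partition matroid = sum of min(|Si|, ci) for each block.
= min(4,3) + min(5,3) + min(2,1)
= 3 + 3 + 1
= 7.

7


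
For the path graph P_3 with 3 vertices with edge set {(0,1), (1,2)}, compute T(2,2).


A path on 3 vertices is a tree with 2 edges.
T(x,y) = x^(2) for any tree.
T(2,2) = 2^2 = 4.

4


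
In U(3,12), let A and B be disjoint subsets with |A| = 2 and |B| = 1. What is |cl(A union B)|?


|A union B| = 2 + 1 = 3 (disjoint).
In U(3,12), cl(S) = S if |S| < 3, else cl(S) = E.
Since 3 >= 3, cl(A union B) = E.
|cl(A union B)| = 12.

12


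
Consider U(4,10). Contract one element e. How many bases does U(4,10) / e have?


Contracting e from U(4,10) gives U(3,9).
Bases of U(3,9) = (9 choose 3) = 84.

84


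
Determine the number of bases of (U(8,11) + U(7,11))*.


(M1+M2)* = M1* + M2*.
M1* = U(3,11), bases: C(11,3) = 165.
M2* = U(4,11), bases: C(11,4) = 330.
|B(M*)| = 165 * 330 = 54450.

54450


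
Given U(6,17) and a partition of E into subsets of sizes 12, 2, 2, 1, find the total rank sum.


r(Ai) = min(|Ai|, 6) for each part.
Sum = min(12,6) + min(2,6) + min(2,6) + min(1,6)
    = 6 + 2 + 2 + 1
    = 11.

11


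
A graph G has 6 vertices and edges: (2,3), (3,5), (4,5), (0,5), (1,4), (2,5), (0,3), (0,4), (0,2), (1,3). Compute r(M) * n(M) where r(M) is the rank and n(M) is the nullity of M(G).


r(M) = |V| - c = 6 - 1 = 5.
nullity = |E| - r(M) = 10 - 5 = 5.
Product = 5 * 5 = 25.

25


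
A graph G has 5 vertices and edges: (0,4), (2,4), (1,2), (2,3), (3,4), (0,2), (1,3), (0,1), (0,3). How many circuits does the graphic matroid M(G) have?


A circuit in a graphic matroid = edge set of a simple cycle.
G has 5 vertices and 9 edges.
Enumerating all minimal edge subsets forming cycles...
Total circuits found: 22.

22


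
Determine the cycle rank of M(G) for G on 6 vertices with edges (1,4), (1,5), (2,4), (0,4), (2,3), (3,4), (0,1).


Cycle rank (nullity) = |E| - r(M) = |E| - (|V| - c).
|E| = 7, |V| = 6, c = 1.
Nullity = 7 - (6 - 1) = 7 - 5 = 2.

2


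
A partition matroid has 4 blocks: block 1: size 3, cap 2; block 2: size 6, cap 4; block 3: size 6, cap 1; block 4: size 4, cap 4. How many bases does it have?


A basis picks exactly ci elements from block i.
Number of bases = product of C(|Si|, ci).
= C(3,2) * C(6,4) * C(6,1) * C(4,4)
= 3 * 15 * 6 * 1
= 270.

270


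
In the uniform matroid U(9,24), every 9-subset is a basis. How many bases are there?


Bases of U(9,24) are all 9-element subsets of the 24-element ground set.
Number of bases = C(24,9).
C(24,9) = 24! / (9! * 15!) = 1307504.

1307504


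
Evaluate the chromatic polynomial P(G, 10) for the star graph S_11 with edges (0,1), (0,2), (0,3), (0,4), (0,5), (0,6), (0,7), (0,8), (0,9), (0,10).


P(tree, k) = k * (k-1)^(10) for any tree on 11 vertices.
P(10) = 10 * 9^10 = 10 * 3486784401 = 34867844010.

34867844010


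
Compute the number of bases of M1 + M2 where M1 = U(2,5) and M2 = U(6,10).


Bases of a direct sum M1 + M2: |B| = |B(M1)| * |B(M2)|.
|B(U(2,5))| = C(5,2) = 10.
|B(U(6,10))| = C(10,6) = 210.
Total bases = 10 * 210 = 2100.

2100


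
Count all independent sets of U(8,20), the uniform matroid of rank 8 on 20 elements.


Independent sets of U(8,20) are all subsets of size <= 8.
Count = (20 choose 0) + (20 choose 1) + (20 choose 2) + (20 choose 3) + (20 choose 4) + (20 choose 5) + (20 choose 6) + (20 choose 7) + (20 choose 8)
     = 1 + 20 + 190 + 1140 + 4845 + 15504 + 38760 + 77520 + 125970
     = 263950.

263950


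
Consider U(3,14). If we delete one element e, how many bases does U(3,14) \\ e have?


Deleting e from U(3,14) gives U(3,13) since n > r.
Bases of U(3,13) = C(13,3) = (13 * 12 * 11) / (1 * 2 * 3) = 286.

286


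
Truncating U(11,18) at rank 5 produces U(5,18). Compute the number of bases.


Truncating U(11,18) to rank 5 gives U(5,18).
Bases of U(5,18) are all 5-element subsets of 18 elements.
Number of bases = C(18,5) = 8568.

8568


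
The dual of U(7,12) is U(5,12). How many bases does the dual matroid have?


The dual of U(r,n) is U(n-r, n) = U(5,12).
Bases of U(5,12) are all (5)-element subsets.
|B(M*)| = C(12,5) = 792.

792


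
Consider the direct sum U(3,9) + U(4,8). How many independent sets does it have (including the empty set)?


For a direct sum, |I(M1+M2)| = |I(M1)| * |I(M2)|.
|I(U(3,9))| = sum C(9,k) for k=0..3 = 130.
|I(U(4,8))| = sum C(8,k) for k=0..4 = 163.
Total = 130 * 163 = 21190.

21190


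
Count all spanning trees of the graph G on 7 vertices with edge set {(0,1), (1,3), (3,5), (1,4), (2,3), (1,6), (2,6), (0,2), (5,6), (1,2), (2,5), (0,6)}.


By Kirchhoff's matrix tree theorem, the number of spanning trees equals
the determinant of any cofactor of the Laplacian matrix L.
G has 7 vertices and 12 edges.
Computing the (6 x 6) cofactor determinant gives 209.

209


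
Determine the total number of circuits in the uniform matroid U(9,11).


In U(9,11), circuits are the (10)-element subsets.
Any set of 10 elements is dependent, and removing any one element gives
an independent set of size 9, so it is a minimal dependent set.
Number of circuits = C(11,10) = 11! / (10! * 1!) = 11.

11


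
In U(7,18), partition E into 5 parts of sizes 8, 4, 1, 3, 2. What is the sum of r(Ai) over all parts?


r(Ai) = min(|Ai|, 7) for each part.
Sum = min(8,7) + min(4,7) + min(1,7) + min(3,7) + min(2,7)
    = 7 + 4 + 1 + 3 + 2
    = 17.

17


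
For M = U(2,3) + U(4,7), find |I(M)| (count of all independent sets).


For a direct sum, |I(M1+M2)| = |I(M1)| * |I(M2)|.
|I(U(2,3))| = sum C(3,k) for k=0..2 = 7.
|I(U(4,7))| = sum C(7,k) for k=0..4 = 99.
Total = 7 * 99 = 693.

693


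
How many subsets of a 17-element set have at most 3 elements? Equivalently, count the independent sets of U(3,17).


Independent sets of U(3,17) are all subsets of size <= 3.
Count = (17 choose 0) + (17 choose 1) + (17 choose 2) + (17 choose 3)
     = 1 + 17 + 136 + 680
     = 834.

834


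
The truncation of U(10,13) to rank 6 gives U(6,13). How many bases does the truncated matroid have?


Truncating U(10,13) to rank 6 gives U(6,13).
Bases of U(6,13) are all 6-element subsets of 13 elements.
Number of bases = C(13,6) = 1716.

1716


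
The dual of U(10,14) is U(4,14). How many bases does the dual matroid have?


The dual of U(r,n) is U(n-r, n) = U(4,14).
Bases of U(4,14) are all (4)-element subsets.
|B(M*)| = C(14,4) = (14 * 13 * 12 * 11) / (1 * 2 * 3 * 4) = 1001.

1001


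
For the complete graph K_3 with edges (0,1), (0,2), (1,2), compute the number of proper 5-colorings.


P(K_3, k) = k(k-1)(k-2)...(k-2).
P(5) = (5) * (4) * (3) = 60.

60


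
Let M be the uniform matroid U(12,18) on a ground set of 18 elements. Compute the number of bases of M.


Bases of U(12,18) are all 12-element subsets of the 18-element ground set.
Number of bases = C(18,12).
(18 choose 12) = 18564.

18564


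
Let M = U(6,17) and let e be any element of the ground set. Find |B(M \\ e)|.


Deleting e from U(6,17) gives U(6,16) since n > r.
Bases of U(6,16) = C(16,6) = 8008.

8008


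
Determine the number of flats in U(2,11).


Flats of U(2,11): every subset of size < 2 is a flat, plus E itself.
Count = C(11,0) + C(11,1) + 1
     = 1 + 11 + 1
     = 13.

13


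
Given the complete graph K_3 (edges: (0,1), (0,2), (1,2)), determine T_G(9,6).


T(K_3; x,y) = x^2 + x + y.
T(9,6) = 81 + 9 + 6 = 96.

96


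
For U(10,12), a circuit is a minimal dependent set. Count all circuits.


In U(10,12), circuits are the (11)-element subsets.
Any set of 11 elements is dependent, and removing any one element gives
an independent set of size 10, so it is a minimal dependent set.
Number of circuits = C(12,11) = 12! / (11! * 1!) = 12.

12


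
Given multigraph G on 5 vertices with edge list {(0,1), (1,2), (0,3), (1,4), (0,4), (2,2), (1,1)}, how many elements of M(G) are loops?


In a graphic matroid, a loop is a self-loop edge (u,u) with rank 0.
Examining all 7 edges for self-loops...
Self-loops found: (2,2), (1,1)
Number of loops = 2.

2


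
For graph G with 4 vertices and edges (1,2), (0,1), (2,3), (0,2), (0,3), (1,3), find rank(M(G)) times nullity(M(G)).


r(M) = |V| - c = 4 - 1 = 3.
nullity = |E| - r(M) = 6 - 3 = 3.
Product = 3 * 3 = 9.

9


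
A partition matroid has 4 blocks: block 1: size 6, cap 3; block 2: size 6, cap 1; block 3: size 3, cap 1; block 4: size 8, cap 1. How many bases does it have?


A basis picks exactly ci elements from block i.
Number of bases = product of C(|Si|, ci).
= C(6,3) * C(6,1) * C(3,1) * C(8,1)
= 20 * 6 * 3 * 8
= 2880.

2880


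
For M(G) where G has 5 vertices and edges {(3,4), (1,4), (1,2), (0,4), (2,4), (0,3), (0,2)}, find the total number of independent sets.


An independent set in a graphic matroid is an acyclic edge subset.
G has 5 vertices and 7 edges.
Enumerate all 2^7 = 128 subsets, checking for acyclicity.
Total independent sets = 82.

82


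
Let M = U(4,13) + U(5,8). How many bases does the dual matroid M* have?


(M1+M2)* = M1* + M2*.
M1* = U(9,13), bases: C(13,9) = 715.
M2* = U(3,8), bases: C(8,3) = 56.
|B(M*)| = 715 * 56 = 40040.

40040


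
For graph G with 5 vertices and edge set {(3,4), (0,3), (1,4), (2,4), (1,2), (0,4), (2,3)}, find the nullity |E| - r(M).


Cycle rank (nullity) = |E| - r(M) = |E| - (|V| - c).
|E| = 7, |V| = 5, c = 1.
Nullity = 7 - (5 - 1) = 7 - 4 = 3.

3


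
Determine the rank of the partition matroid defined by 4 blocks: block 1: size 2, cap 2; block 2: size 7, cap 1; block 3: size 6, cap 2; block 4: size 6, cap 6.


Rank of a partition matroid = sum of min(|Si|, ci) for each block.
= min(2,2) + min(7,1) + min(6,2) + min(6,6)
= 2 + 1 + 2 + 6
= 11.

11


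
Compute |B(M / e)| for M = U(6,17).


Contracting e from U(6,17) gives U(5,16).
Bases of U(5,16) = (16 choose 5) = 4368.

4368


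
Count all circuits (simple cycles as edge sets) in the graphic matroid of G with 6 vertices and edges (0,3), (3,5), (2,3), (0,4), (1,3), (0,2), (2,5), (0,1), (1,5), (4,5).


A circuit in a graphic matroid = edge set of a simple cycle.
G has 6 vertices and 10 edges.
Enumerating all minimal edge subsets forming cycles...
Total circuits found: 22.

22


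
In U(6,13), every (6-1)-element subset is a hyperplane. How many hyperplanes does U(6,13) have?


Hyperplanes of U(6,13) are flats of rank 5.
In a uniform matroid, these are exactly the (5)-element subsets.
Count = C(13,5) = 1287.

1287


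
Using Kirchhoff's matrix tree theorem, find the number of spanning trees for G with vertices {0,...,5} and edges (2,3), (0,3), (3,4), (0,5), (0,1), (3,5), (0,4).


By Kirchhoff's matrix tree theorem, the number of spanning trees equals
the determinant of any cofactor of the Laplacian matrix L.
G has 6 vertices and 7 edges.
Computing the (5 x 5) cofactor determinant gives 8.

8


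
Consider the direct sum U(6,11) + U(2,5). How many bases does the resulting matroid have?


Bases of a direct sum M1 + M2: |B| = |B(M1)| * |B(M2)|.
|B(U(6,11))| = C(11,6) = 462.
|B(U(2,5))| = C(5,2) = 10.
Total bases = 462 * 10 = 4620.

4620


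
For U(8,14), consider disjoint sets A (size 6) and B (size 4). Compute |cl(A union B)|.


|A union B| = 6 + 4 = 10 (disjoint).
In U(8,14), cl(S) = S if |S| < 8, else cl(S) = E.
Since 10 >= 8, cl(A union B) = E.
|cl(A union B)| = 14.

14


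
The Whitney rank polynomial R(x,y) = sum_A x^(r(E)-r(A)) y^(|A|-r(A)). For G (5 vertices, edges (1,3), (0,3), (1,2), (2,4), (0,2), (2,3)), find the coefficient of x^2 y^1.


R(x,y) = sum over A in 2^E of x^(r(E)-r(A)) * y^(|A|-r(A)).
G has 5 vertices, 6 edges. r(E) = 4.
Enumerate all 2^6 = 64 subsets.
Count subsets with r(E)-r(A)=2 and |A|-r(A)=1: 2.

2


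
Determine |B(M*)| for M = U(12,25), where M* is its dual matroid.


The dual of U(r,n) is U(n-r, n) = U(13,25).
Bases of U(13,25) are all (13)-element subsets.
|B(M*)| = (25 choose 13) = 5200300.

5200300


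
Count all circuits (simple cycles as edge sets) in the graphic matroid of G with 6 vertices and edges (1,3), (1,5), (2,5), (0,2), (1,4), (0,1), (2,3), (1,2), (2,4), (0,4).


A circuit in a graphic matroid = edge set of a simple cycle.
G has 6 vertices and 10 edges.
Enumerating all minimal edge subsets forming cycles...
Total circuits found: 18.

18


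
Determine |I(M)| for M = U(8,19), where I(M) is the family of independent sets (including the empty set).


Independent sets of U(8,19) are all subsets of size <= 8.
Count = (19 choose 0) + (19 choose 1) + (19 choose 2) + (19 choose 3) + (19 choose 4) + (19 choose 5) + (19 choose 6) + (19 choose 7) + (19 choose 8)
     = 1 + 19 + 171 + 969 + 3876 + 11628 + 27132 + 50388 + 75582
     = 169766.

169766


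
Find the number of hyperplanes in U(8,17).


Hyperplanes of U(8,17) are flats of rank 7.
In a uniform matroid, these are exactly the (7)-element subsets.
Count = C(17,7) = 19448.

19448


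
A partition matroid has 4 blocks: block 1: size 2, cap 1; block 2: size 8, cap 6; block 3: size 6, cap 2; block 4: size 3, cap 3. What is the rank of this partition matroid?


Rank of a partition matroid = sum of min(|Si|, ci) for each block.
= min(2,1) + min(8,6) + min(6,2) + min(3,3)
= 1 + 6 + 2 + 3
= 12.

12


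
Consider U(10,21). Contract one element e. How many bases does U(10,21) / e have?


Contracting e from U(10,21) gives U(9,20).
Bases of U(9,20) = C(20,9) = 20! / (9! * 11!) = 167960.

167960


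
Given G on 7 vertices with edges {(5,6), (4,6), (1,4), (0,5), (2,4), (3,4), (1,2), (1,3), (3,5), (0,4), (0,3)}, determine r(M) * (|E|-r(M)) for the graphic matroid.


r(M) = |V| - c = 7 - 1 = 6.
nullity = |E| - r(M) = 11 - 6 = 5.
Product = 6 * 5 = 30.

30


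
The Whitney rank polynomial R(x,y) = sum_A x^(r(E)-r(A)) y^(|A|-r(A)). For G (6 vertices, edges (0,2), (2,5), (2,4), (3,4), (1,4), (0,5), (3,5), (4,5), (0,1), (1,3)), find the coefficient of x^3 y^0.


R(x,y) = sum over A in 2^E of x^(r(E)-r(A)) * y^(|A|-r(A)).
G has 6 vertices, 10 edges. r(E) = 5.
Enumerate all 2^10 = 1024 subsets.
Count subsets with r(E)-r(A)=3 and |A|-r(A)=0: 45.

45


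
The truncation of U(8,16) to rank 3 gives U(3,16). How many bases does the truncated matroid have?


Truncating U(8,16) to rank 3 gives U(3,16).
Bases of U(3,16) are all 3-element subsets of 16 elements.
Number of bases = C(16,3) = 16! / (3! * 13!) = 560.

560


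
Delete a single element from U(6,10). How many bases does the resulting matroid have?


Deleting e from U(6,10) gives U(6,9) since n > r.
Bases of U(6,9) = C(9,6) = 9! / (6! * 3!) = 84.

84


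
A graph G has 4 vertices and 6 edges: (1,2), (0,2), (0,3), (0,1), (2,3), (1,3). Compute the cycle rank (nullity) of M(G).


Cycle rank (nullity) = |E| - r(M) = |E| - (|V| - c).
|E| = 6, |V| = 4, c = 1.
Nullity = 6 - (4 - 1) = 6 - 3 = 3.

3


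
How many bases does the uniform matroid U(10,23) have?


Bases of U(10,23) are all 10-element subsets of the 23-element ground set.
Number of bases = C(23,10).
C(23,10) = 1144066.

1144066


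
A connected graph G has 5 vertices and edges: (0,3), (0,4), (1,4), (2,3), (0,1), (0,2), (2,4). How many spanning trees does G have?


By Kirchhoff's matrix tree theorem, the number of spanning trees equals
the determinant of any cofactor of the Laplacian matrix L.
G has 5 vertices and 7 edges.
Computing the (4 x 4) cofactor determinant gives 21.

21


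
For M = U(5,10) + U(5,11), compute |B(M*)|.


(M1+M2)* = M1* + M2*.
M1* = U(5,10), bases: C(10,5) = 252.
M2* = U(6,11), bases: C(11,6) = 462.
|B(M*)| = 252 * 462 = 116424.

116424


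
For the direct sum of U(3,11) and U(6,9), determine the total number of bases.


Bases of a direct sum M1 + M2: |B| = |B(M1)| * |B(M2)|.
|B(U(3,11))| = C(11,3) = 165.
|B(U(6,9))| = C(9,6) = 84.
Total bases = 165 * 84 = 13860.

13860


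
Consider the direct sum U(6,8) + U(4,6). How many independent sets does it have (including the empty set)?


For a direct sum, |I(M1+M2)| = |I(M1)| * |I(M2)|.
|I(U(6,8))| = sum C(8,k) for k=0..6 = 247.
|I(U(4,6))| = sum C(6,k) for k=0..4 = 57.
Total = 247 * 57 = 14079.

14079


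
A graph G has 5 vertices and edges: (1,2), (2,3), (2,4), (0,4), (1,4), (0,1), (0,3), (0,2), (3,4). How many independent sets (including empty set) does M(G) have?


An independent set in a graphic matroid is an acyclic edge subset.
G has 5 vertices and 9 edges.
Enumerate all 2^9 = 512 subsets, checking for acyclicity.
Total independent sets = 198.

198


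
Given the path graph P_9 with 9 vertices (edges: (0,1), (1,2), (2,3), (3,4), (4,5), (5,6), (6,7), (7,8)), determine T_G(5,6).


A path on 9 vertices is a tree with 8 edges.
T(x,y) = x^(8) for any tree.
T(5,6) = 5^8 = 390625.

390625


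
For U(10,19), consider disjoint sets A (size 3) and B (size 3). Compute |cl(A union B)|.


|A union B| = 3 + 3 = 6 (disjoint).
In U(10,19), cl(S) = S if |S| < 10, else cl(S) = E.
Since 6 < 10, cl(A union B) = A union B.
|cl(A union B)| = 6.

6


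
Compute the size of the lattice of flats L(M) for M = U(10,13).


Flats of U(10,13): every subset of size < 10 is a flat, plus E itself.
Count = (13 choose 0) + (13 choose 1) + (13 choose 2) + (13 choose 3) + (13 choose 4) + (13 choose 5) + (13 choose 6) + (13 choose 7) + (13 choose 8) + (13 choose 9) + 1
     = 1 + 13 + 78 + 286 + 715 + 1287 + 1716 + 1716 + 1287 + 715 + 1
     = 7815.

7815


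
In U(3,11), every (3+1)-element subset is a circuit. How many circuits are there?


In U(3,11), circuits are the (4)-element subsets.
Any set of 4 elements is dependent, and removing any one element gives
an independent set of size 3, so it is a minimal dependent set.
Number of circuits = C(11,4) = (11 * 10 * 9 * 8) / (1 * 2 * 3 * 4) = 330.

330


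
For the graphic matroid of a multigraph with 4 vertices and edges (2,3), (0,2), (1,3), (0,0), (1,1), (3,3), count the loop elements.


In a graphic matroid, a loop is a self-loop edge (u,u) with rank 0.
Examining all 6 edges for self-loops...
Self-loops found: (0,0), (1,1), (3,3)
Number of loops = 3.

3


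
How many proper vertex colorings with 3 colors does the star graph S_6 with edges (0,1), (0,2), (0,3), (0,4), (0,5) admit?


P(tree, k) = k * (k-1)^(5) for any tree on 6 vertices.
P(3) = 3 * 2^5 = 3 * 32 = 96.

96


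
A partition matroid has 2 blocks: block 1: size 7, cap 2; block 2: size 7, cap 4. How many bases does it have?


A basis picks exactly ci elements from block i.
Number of bases = product of C(|Si|, ci).
= C(7,2) * C(7,4)
= 21 * 35
= 735.

735


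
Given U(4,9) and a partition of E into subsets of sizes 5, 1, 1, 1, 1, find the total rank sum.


r(Ai) = min(|Ai|, 4) for each part.
Sum = min(5,4) + min(1,4) + min(1,4) + min(1,4) + min(1,4)
    = 4 + 1 + 1 + 1 + 1
    = 8.

8


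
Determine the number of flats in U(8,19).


Flats of U(8,19): every subset of size < 8 is a flat, plus E itself.
Count = (19 choose 0) + (19 choose 1) + (19 choose 2) + (19 choose 3) + (19 choose 4) + (19 choose 5) + (19 choose 6) + (19 choose 7) + 1
     = 1 + 19 + 171 + 969 + 3876 + 11628 + 27132 + 50388 + 1
     = 94185.

94185


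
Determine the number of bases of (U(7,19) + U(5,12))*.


(M1+M2)* = M1* + M2*.
M1* = U(12,19), bases: C(19,12) = 50388.
M2* = U(7,12), bases: C(12,7) = 792.
|B(M*)| = 50388 * 792 = 39907296.

39907296


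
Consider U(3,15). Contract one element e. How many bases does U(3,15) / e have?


Contracting e from U(3,15) gives U(2,14).
Bases of U(2,14) = (14 choose 2) = 91.

91


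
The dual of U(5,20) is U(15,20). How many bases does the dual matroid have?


The dual of U(r,n) is U(n-r, n) = U(15,20).
Bases of U(15,20) are all (15)-element subsets.
|B(M*)| = C(20,15) = 15504.

15504


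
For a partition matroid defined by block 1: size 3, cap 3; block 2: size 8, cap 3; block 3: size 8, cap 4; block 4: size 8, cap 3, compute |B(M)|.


A basis picks exactly ci elements from block i.
Number of bases = product of C(|Si|, ci).
= C(3,3) * C(8,3) * C(8,4) * C(8,3)
= 1 * 56 * 70 * 56
= 219520.

219520


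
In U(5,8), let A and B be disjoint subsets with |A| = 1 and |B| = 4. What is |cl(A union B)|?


|A union B| = 1 + 4 = 5 (disjoint).
In U(5,8), cl(S) = S if |S| < 5, else cl(S) = E.
Since 5 >= 5, cl(A union B) = E.
|cl(A union B)| = 8.

8


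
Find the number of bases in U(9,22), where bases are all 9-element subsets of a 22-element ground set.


Bases of U(9,22) are all 9-element subsets of the 22-element ground set.
Number of bases = C(22,9).
C(22,9) = 22! / (9! * 13!) = 497420.

497420


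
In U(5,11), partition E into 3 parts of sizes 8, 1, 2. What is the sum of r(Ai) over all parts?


r(Ai) = min(|Ai|, 5) for each part.
Sum = min(8,5) + min(1,5) + min(2,5)
    = 5 + 1 + 2
    = 8.

8


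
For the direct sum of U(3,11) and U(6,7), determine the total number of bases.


Bases of a direct sum M1 + M2: |B| = |B(M1)| * |B(M2)|.
|B(U(3,11))| = C(11,3) = 165.
|B(U(6,7))| = C(7,6) = 7.
Total bases = 165 * 7 = 1155.

1155


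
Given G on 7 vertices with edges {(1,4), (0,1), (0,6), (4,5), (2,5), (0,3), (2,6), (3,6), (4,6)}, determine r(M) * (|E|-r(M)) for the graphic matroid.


r(M) = |V| - c = 7 - 1 = 6.
nullity = |E| - r(M) = 9 - 6 = 3.
Product = 6 * 3 = 18.

18


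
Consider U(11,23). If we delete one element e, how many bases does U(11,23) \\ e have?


Deleting e from U(11,23) gives U(11,22) since n > r.
Bases of U(11,22) = (22 choose 11) = 705432.

705432


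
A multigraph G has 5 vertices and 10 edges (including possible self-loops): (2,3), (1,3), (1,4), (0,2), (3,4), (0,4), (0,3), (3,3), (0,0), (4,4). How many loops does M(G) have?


In a graphic matroid, a loop is a self-loop edge (u,u) with rank 0.
Examining all 10 edges for self-loops...
Self-loops found: (3,3), (0,0), (4,4)
Number of loops = 3.

3


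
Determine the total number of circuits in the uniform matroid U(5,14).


In U(5,14), circuits are the (6)-element subsets.
Any set of 6 elements is dependent, and removing any one element gives
an independent set of size 5, so it is a minimal dependent set.
Number of circuits = C(14,6) = 14! / (6! * 8!) = 3003.

3003


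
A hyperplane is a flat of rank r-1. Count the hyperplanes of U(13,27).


Hyperplanes of U(13,27) are flats of rank 12.
In a uniform matroid, these are exactly the (12)-element subsets.
Count = (27 choose 12) = 17383860.

17383860


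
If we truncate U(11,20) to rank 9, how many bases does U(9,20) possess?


Truncating U(11,20) to rank 9 gives U(9,20).
Bases of U(9,20) are all 9-element subsets of 20 elements.
Number of bases = C(20,9) = 167960.

167960


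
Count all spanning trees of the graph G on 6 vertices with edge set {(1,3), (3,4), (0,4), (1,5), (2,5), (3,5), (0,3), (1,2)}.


By Kirchhoff's matrix tree theorem, the number of spanning trees equals
the determinant of any cofactor of the Laplacian matrix L.
G has 6 vertices and 8 edges.
Computing the (5 x 5) cofactor determinant gives 24.

24


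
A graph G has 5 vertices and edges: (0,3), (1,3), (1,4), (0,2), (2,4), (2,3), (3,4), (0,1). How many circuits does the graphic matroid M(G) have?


A circuit in a graphic matroid = edge set of a simple cycle.
G has 5 vertices and 8 edges.
Enumerating all minimal edge subsets forming cycles...
Total circuits found: 13.

13


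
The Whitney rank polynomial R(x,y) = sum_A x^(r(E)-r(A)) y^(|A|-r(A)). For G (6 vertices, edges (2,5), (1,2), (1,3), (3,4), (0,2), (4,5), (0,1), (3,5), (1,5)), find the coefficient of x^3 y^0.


R(x,y) = sum over A in 2^E of x^(r(E)-r(A)) * y^(|A|-r(A)).
G has 6 vertices, 9 edges. r(E) = 5.
Enumerate all 2^9 = 512 subsets.
Count subsets with r(E)-r(A)=3 and |A|-r(A)=0: 36.

36


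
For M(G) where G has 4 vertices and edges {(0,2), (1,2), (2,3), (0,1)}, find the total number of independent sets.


An independent set in a graphic matroid is an acyclic edge subset.
G has 4 vertices and 4 edges.
Enumerate all 2^4 = 16 subsets, checking for acyclicity.
Total independent sets = 14.

14
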